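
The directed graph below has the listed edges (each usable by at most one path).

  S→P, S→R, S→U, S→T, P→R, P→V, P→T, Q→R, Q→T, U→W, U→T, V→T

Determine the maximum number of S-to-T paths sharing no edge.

3

Assign every edge capacity 1; by Menger, the answer equals the max flow.
Path S→T (+1); total 1.
Path S→P→T (+1); total 2.
Path S→U→T (+1); total 3.
No residual S→T path; max flow = 3.
Certifying cut of size 3: {S→P, S→T, S→U}.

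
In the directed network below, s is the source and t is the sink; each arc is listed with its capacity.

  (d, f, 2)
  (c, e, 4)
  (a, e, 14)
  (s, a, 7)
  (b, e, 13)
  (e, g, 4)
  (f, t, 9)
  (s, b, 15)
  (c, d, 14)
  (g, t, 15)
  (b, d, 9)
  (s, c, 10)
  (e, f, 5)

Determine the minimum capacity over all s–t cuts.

11

Augment s→a→e→f→t: bottleneck 5, flow now 5.
Augment s→a→e→g→t: bottleneck 2, flow now 7.
Augment s→b→d→f→t: bottleneck 2, flow now 9.
Augment s→b→e→g→t: bottleneck 2, flow now 11.
No augmenting path remains; maximum flow = 11.
By max-flow min-cut, the minimum cut capacity equals the max flow.
In the residual graph, reachable from s: {s, a, b, c, d, e}.
Min-cut edges: d→f (2), e→f (5), e→g (4); capacity 2 + 5 + 4 = 11.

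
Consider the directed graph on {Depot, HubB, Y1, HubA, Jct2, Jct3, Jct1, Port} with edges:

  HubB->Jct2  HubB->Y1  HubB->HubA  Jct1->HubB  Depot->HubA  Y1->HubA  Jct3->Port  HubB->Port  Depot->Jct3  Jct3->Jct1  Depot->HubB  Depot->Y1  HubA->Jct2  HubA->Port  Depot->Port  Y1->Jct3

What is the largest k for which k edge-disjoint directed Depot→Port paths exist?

4

Assign every edge capacity 1; by Menger, the answer equals the max flow.
Path Depot→Port (+1); total 1.
Path Depot→HubB→Port (+1); total 2.
Path Depot→HubA→Port (+1); total 3.
Path Depot→Jct3→Port (+1); total 4.
No residual Depot→Port path; max flow = 4.
Certifying cut of size 4: {Depot→Port, HubA→Port, HubB→Port, Jct3→Port}.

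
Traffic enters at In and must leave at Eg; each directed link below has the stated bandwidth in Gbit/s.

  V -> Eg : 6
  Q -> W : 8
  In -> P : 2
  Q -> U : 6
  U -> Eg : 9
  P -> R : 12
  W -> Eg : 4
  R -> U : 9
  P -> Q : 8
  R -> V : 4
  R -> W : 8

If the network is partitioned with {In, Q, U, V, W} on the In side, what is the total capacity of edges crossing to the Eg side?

Edges leaving {In, Q, U, V, W}: In→P (2), U→Eg (9), V→Eg (6), W→Eg (4).
Cut capacity = 2 + 9 + 6 + 4 = 21.

21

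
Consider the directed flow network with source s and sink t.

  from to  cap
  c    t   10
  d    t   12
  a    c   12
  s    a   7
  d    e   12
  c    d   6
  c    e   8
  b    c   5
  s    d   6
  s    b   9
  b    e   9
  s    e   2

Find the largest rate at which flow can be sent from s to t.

18

Augment s→d→t: bottleneck 6, flow now 6.
Augment s→a→c→t: bottleneck 7, flow now 13.
Augment s→b→c→t: bottleneck 3, flow now 16.
Augment s→b→c→d→t: bottleneck 2, flow now 18.
No augmenting path remains; maximum flow = 18.
In the residual graph, reachable from s: {s, b, e}.
Min-cut edges: s→a (7), s→d (6), b→c (5); capacity 7 + 6 + 5 = 18.
This cut is saturated, so no flow can exceed 18.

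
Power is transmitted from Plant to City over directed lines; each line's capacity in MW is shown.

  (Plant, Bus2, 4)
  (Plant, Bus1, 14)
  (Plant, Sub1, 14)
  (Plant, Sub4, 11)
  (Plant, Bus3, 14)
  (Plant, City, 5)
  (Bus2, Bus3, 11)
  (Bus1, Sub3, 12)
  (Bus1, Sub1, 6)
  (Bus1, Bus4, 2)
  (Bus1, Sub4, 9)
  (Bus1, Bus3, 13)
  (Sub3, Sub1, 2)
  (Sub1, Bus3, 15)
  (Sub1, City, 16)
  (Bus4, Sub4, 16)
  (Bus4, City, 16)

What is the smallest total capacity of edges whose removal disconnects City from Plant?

23

Augment Plant→City: bottleneck 5, flow now 5.
Augment Plant→Sub1→City: bottleneck 14, flow now 19.
Augment Plant→Bus1→Sub1→City: bottleneck 2, flow now 21.
Augment Plant→Bus1→Bus4→City: bottleneck 2, flow now 23.
No augmenting path remains; maximum flow = 23.
By max-flow min-cut, the minimum cut capacity equals the max flow.
In the residual graph, reachable from Plant: {Plant, Bus2, Bus1, Sub3, Sub1, Sub4, Bus3}.
Min-cut edges: Plant→City (5), Bus1→Bus4 (2), Sub1→City (16); capacity 5 + 2 + 16 = 23.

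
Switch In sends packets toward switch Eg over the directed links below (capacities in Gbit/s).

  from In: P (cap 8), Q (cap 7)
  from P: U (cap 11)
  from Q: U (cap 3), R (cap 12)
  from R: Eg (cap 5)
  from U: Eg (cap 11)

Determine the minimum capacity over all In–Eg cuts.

Augment In→P→U→Eg: bottleneck 8, flow now 8.
Augment In→Q→R→Eg: bottleneck 5, flow now 13.
Augment In→Q→U→Eg: bottleneck 2, flow now 15.
No augmenting path remains; maximum flow = 15.
By max-flow min-cut, the minimum cut capacity equals the max flow.
In the residual graph, reachable from In: {In}.
Min-cut edges: In→P (8), In→Q (7); capacity 8 + 7 = 15.

15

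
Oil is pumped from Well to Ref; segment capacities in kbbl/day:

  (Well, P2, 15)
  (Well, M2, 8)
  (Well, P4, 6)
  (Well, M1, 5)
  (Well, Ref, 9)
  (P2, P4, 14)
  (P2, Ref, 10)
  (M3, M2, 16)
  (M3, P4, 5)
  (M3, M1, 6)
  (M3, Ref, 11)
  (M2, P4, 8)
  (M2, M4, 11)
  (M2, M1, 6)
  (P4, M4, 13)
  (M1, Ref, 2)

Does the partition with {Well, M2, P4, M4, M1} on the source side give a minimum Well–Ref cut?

No — its capacity is 26, but the minimum cut has capacity 21.

Given cut capacity: 15 + 9 + 2 = 26.
Augment Well→Ref: bottleneck 9, flow now 9.
Augment Well→P2→Ref: bottleneck 10, flow now 19.
Augment Well→M1→Ref: bottleneck 2, flow now 21.
No augmenting path remains; maximum flow = 21.
In the residual graph, reachable from Well: {Well, P2, M2, P4, M4, M1}.
Min-cut edges: Well→Ref (9), P2→Ref (10), M1→Ref (2); capacity 9 + 10 + 2 = 21.
Cut capacity 26 exceeds the max flow 21, so it is not minimum.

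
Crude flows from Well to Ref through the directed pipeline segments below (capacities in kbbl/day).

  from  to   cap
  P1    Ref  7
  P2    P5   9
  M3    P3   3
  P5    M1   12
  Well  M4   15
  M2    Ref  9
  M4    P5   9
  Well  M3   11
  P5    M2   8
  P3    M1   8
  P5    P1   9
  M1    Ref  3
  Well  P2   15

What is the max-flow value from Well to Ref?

18

Augment Well→P2→P5→M2→Ref: bottleneck 8, flow now 8.
Augment Well→P2→P5→P1→Ref: bottleneck 1, flow now 9.
Augment Well→M4→P5→P1→Ref: bottleneck 6, flow now 15.
Augment Well→M4→P5→M1→Ref: bottleneck 3, flow now 18.
No augmenting path remains; maximum flow = 18.
In the residual graph, reachable from Well: {Well, P2, M4, M3, P5, P3, P1, M1}.
Min-cut edges: P5→M2 (8), P1→Ref (7), M1→Ref (3); capacity 8 + 7 + 3 = 18.
This cut is saturated, so no flow can exceed 18.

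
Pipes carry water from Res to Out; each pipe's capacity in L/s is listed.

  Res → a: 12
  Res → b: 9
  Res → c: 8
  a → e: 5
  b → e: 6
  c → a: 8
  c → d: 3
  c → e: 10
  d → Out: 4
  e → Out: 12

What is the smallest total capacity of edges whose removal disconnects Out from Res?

15

Augment Res→a→e→Out: bottleneck 5, flow now 5.
Augment Res→b→e→Out: bottleneck 6, flow now 11.
Augment Res→c→d→Out: bottleneck 3, flow now 14.
Augment Res→c→e→Out: bottleneck 1, flow now 15.
No augmenting path remains; maximum flow = 15.
By max-flow min-cut, the minimum cut capacity equals the max flow.
In the residual graph, reachable from Res: {Res, a, b, c, e}.
Min-cut edges: c→d (3), e→Out (12); capacity 3 + 12 = 15.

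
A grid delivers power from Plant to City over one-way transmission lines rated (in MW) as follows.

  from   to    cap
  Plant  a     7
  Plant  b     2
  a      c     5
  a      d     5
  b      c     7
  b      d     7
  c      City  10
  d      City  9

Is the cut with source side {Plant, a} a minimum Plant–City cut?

No — its capacity is 12, but the minimum cut has capacity 9.

Given cut capacity: 2 + 5 + 5 = 12.
Augment Plant→a→c→City: bottleneck 5, flow now 5.
Augment Plant→a→d→City: bottleneck 2, flow now 7.
Augment Plant→b→c→City: bottleneck 2, flow now 9.
No augmenting path remains; maximum flow = 9.
In the residual graph, reachable from Plant: {Plant}.
Min-cut edges: Plant→a (7), Plant→b (2); capacity 7 + 2 = 9.
Cut capacity 12 exceeds the max flow 9, so it is not minimum.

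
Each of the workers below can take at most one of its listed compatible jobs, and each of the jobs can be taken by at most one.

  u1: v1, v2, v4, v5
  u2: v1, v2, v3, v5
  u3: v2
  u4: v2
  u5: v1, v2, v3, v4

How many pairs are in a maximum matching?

Unit-capacity flow: source→left, listed edges, right→sink; max matching = max flow.
Augmenting path u1→v1 (+1); matched 1.
Augmenting path u2→v2 (+1); matched 2.
Augmenting path u5→v3 (+1); matched 3.
Augmenting path u3→v2→u2→v5 (+1); matched 4.
No augmenting path remains; maximum matching = 4.
König certificate: {u1, u2, u5, v2} is a vertex cover of size 4 (every listed pair touches it), so no matching can be larger.

4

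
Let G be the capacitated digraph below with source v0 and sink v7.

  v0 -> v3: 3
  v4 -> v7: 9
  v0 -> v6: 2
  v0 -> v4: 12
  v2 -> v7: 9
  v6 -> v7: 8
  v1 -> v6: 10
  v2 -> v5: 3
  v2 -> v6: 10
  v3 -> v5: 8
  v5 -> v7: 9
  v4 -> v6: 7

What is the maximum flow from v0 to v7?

Augment v0→v4→v7: bottleneck 9, flow now 9.
Augment v0→v6→v7: bottleneck 2, flow now 11.
Augment v0→v3→v5→v7: bottleneck 3, flow now 14.
Augment v0→v4→v6→v7: bottleneck 3, flow now 17.
No augmenting path remains; maximum flow = 17.
In the residual graph, reachable from v0: {v0}.
Min-cut edges: v0→v3 (3), v0→v4 (12), v0→v6 (2); capacity 3 + 12 + 2 = 17.
This cut is saturated, so no flow can exceed 17.

17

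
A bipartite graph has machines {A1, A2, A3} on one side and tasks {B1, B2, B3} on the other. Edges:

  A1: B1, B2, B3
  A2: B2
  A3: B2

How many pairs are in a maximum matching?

2

Unit-capacity flow: source→left, listed edges, right→sink; max matching = max flow.
Augmenting path A1→B1 (+1); matched 1.
Augmenting path A2→B2 (+1); matched 2.
No augmenting path remains; maximum matching = 2.
König certificate: {A1, B2} is a vertex cover of size 2 (every listed pair touches it), so no matching can be larger.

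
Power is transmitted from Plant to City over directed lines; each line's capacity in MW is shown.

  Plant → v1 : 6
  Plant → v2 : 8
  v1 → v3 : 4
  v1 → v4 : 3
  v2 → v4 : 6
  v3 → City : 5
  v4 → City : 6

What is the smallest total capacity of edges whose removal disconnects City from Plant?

Augment Plant→v1→v3→City: bottleneck 4, flow now 4.
Augment Plant→v1→v4→City: bottleneck 2, flow now 6.
Augment Plant→v2→v4→City: bottleneck 4, flow now 10.
No augmenting path remains; maximum flow = 10.
By max-flow min-cut, the minimum cut capacity equals the max flow.
In the residual graph, reachable from Plant: {Plant, v1, v2, v4}.
Min-cut edges: v1→v3 (4), v4→City (6); capacity 4 + 6 = 10.

10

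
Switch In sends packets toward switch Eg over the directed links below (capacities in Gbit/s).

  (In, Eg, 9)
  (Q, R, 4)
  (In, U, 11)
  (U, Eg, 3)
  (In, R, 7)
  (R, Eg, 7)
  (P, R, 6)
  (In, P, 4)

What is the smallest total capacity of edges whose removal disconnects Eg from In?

19

Augment In→Eg: bottleneck 9, flow now 9.
Augment In→R→Eg: bottleneck 7, flow now 16.
Augment In→U→Eg: bottleneck 3, flow now 19.
No augmenting path remains; maximum flow = 19.
By max-flow min-cut, the minimum cut capacity equals the max flow.
In the residual graph, reachable from In: {In, P, R, U}.
Min-cut edges: In→Eg (9), R→Eg (7), U→Eg (3); capacity 9 + 7 + 3 = 19.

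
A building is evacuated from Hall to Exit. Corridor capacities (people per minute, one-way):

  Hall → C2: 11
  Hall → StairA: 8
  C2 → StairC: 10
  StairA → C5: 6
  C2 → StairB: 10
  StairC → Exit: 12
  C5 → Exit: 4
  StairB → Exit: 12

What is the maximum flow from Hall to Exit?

15

Augment Hall→C2→StairB→Exit: bottleneck 10, flow now 10.
Augment Hall→C2→StairC→Exit: bottleneck 1, flow now 11.
Augment Hall→StairA→C5→Exit: bottleneck 4, flow now 15.
No augmenting path remains; maximum flow = 15.
In the residual graph, reachable from Hall: {Hall, StairA, C5}.
Min-cut edges: Hall→C2 (11), C5→Exit (4); capacity 11 + 4 = 15.
This cut is saturated, so no flow can exceed 15.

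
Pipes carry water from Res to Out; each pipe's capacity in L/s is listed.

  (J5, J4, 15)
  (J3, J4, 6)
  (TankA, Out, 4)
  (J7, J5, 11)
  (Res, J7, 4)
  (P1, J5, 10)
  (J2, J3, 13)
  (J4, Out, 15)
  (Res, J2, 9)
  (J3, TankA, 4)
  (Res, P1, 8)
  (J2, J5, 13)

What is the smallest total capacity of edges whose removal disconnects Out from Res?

Augment Res→P1→J5→J4→Out: bottleneck 8, flow now 8.
Augment Res→J2→J3→TankA→Out: bottleneck 4, flow now 12.
Augment Res→J2→J3→J4→Out: bottleneck 5, flow now 17.
Augment Res→J7→J5→J4→Out: bottleneck 2, flow now 19.
No augmenting path remains; maximum flow = 19.
By max-flow min-cut, the minimum cut capacity equals the max flow.
In the residual graph, reachable from Res: {Res, P1, J2, J7, J3, J5, J4}.
Min-cut edges: J3→TankA (4), J4→Out (15); capacity 4 + 15 = 19.

19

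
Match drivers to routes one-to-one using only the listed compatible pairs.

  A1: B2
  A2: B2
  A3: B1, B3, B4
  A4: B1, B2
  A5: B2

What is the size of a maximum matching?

3

Unit-capacity flow: source→left, listed edges, right→sink; max matching = max flow.
Augmenting path A1→B2 (+1); matched 1.
Augmenting path A3→B1 (+1); matched 2.
Augmenting path A4→B1→A3→B3 (+1); matched 3.
No augmenting path remains; maximum matching = 3.
König certificate: {A3, A4, B2} is a vertex cover of size 3 (every listed pair touches it), so no matching can be larger.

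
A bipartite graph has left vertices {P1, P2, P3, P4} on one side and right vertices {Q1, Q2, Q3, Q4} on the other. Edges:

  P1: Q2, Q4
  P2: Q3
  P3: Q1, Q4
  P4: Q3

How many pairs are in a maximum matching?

Unit-capacity flow: source→left, listed edges, right→sink; max matching = max flow.
Augmenting path P1→Q2 (+1); matched 1.
Augmenting path P2→Q3 (+1); matched 2.
Augmenting path P3→Q1 (+1); matched 3.
No augmenting path remains; maximum matching = 3.
König certificate: {P1, P3, Q3} is a vertex cover of size 3 (every listed pair touches it), so no matching can be larger.

3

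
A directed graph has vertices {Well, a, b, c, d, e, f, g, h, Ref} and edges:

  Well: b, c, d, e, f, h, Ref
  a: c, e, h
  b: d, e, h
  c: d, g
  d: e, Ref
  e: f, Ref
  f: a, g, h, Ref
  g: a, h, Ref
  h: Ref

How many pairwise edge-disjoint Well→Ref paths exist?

Assign every edge capacity 1; by Menger, the answer equals the max flow.
Path Well→Ref (+1); total 1.
Path Well→d→Ref (+1); total 2.
Path Well→e→Ref (+1); total 3.
Path Well→f→Ref (+1); total 4.
Path Well→h→Ref (+1); total 5.
Path Well→c→g→Ref (+1); total 6.
No residual Well→Ref path; max flow = 6.
Certifying cut of size 6: {Well→Ref, d→Ref, e→Ref, f→Ref, g→Ref, h→Ref}.

6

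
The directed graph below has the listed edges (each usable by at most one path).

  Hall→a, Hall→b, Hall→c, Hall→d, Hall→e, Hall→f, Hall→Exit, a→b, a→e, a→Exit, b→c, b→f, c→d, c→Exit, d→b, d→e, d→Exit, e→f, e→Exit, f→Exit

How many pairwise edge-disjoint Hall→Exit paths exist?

Assign every edge capacity 1; by Menger, the answer equals the max flow.
Path Hall→Exit (+1); total 1.
Path Hall→a→Exit (+1); total 2.
Path Hall→c→Exit (+1); total 3.
Path Hall→d→Exit (+1); total 4.
Path Hall→e→Exit (+1); total 5.
Path Hall→f→Exit (+1); total 6.
No residual Hall→Exit path; max flow = 6.
Certifying cut of size 6: {Hall→Exit, Hall→a, c→Exit, d→Exit, e→Exit, f→Exit}.

6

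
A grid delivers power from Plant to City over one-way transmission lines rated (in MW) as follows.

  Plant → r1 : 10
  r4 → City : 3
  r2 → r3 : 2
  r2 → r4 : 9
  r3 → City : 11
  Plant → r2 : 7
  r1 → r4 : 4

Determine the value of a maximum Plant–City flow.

5

Augment Plant→r1→r4→City: bottleneck 3, flow now 3.
Augment Plant→r2→r3→City: bottleneck 2, flow now 5.
No augmenting path remains; maximum flow = 5.
In the residual graph, reachable from Plant: {Plant, r1, r2, r4}.
Min-cut edges: r2→r3 (2), r4→City (3); capacity 2 + 3 = 5.
This cut is saturated, so no flow can exceed 5.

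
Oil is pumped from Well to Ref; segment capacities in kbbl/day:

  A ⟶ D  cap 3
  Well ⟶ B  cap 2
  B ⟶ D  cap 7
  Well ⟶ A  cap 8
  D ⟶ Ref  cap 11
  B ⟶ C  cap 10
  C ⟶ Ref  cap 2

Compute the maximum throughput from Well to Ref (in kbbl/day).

Augment Well→A→D→Ref: bottleneck 3, flow now 3.
Augment Well→B→C→Ref: bottleneck 2, flow now 5.
No augmenting path remains; maximum flow = 5.
In the residual graph, reachable from Well: {Well, A}.
Min-cut edges: Well→B (2), A→D (3); capacity 2 + 3 = 5.
This cut is saturated, so no flow can exceed 5.

5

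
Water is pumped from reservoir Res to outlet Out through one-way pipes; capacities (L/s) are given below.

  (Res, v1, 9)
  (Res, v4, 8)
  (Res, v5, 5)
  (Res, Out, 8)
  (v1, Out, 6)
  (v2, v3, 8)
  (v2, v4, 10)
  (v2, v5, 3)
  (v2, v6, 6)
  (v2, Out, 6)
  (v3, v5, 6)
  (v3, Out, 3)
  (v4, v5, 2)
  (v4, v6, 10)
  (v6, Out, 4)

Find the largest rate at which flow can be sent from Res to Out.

Augment Res→Out: bottleneck 8, flow now 8.
Augment Res→v1→Out: bottleneck 6, flow now 14.
Augment Res→v4→v6→Out: bottleneck 4, flow now 18.
No augmenting path remains; maximum flow = 18.
In the residual graph, reachable from Res: {Res, v1, v4, v5, v6}.
Min-cut edges: Res→Out (8), v1→Out (6), v6→Out (4); capacity 8 + 6 + 4 = 18.
This cut is saturated, so no flow can exceed 18.

18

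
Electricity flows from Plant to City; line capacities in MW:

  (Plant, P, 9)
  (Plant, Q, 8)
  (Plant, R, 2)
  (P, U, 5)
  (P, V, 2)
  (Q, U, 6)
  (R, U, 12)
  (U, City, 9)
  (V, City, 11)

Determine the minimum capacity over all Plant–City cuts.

Augment Plant→P→U→City: bottleneck 5, flow now 5.
Augment Plant→P→V→City: bottleneck 2, flow now 7.
Augment Plant→Q→U→City: bottleneck 4, flow now 11.
No augmenting path remains; maximum flow = 11.
By max-flow min-cut, the minimum cut capacity equals the max flow.
In the residual graph, reachable from Plant: {Plant, P, Q, R, U}.
Min-cut edges: P→V (2), U→City (9); capacity 2 + 9 = 11.

11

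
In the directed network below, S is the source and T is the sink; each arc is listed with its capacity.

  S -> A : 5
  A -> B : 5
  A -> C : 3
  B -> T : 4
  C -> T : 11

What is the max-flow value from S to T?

5

Augment S→A→B→T: bottleneck 4, flow now 4.
Augment S→A→C→T: bottleneck 1, flow now 5.
No augmenting path remains; maximum flow = 5.
In the residual graph, reachable from S: {S}.
Min-cut edges: S→A (5); capacity 5 = 5.
This cut is saturated, so no flow can exceed 5.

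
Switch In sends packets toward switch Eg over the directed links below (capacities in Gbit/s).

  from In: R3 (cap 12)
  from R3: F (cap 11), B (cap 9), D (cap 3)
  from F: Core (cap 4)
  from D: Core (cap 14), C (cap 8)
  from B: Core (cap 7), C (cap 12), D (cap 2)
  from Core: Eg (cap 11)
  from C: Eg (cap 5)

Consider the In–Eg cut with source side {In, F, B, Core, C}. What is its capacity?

30

Edges leaving {In, F, B, Core, C}: In→R3 (12), B→D (2), Core→Eg (11), C→Eg (5).
Cut capacity = 12 + 2 + 11 + 5 = 30.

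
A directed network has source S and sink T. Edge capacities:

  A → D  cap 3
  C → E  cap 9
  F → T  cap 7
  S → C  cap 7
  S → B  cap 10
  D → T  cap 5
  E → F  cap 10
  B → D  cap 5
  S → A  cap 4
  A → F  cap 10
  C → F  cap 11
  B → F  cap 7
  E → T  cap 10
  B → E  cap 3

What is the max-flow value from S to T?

Augment S→A→D→T: bottleneck 3, flow now 3.
Augment S→A→F→T: bottleneck 1, flow now 4.
Augment S→B→D→T: bottleneck 2, flow now 6.
Augment S→B→E→T: bottleneck 3, flow now 9.
Augment S→B→F→T: bottleneck 5, flow now 14.
Augment S→C→E→T: bottleneck 7, flow now 21.
No augmenting path remains; maximum flow = 21.
In the residual graph, reachable from S: {S}.
Min-cut edges: S→A (4), S→B (10), S→C (7); capacity 4 + 10 + 7 = 21.
This cut is saturated, so no flow can exceed 21.

21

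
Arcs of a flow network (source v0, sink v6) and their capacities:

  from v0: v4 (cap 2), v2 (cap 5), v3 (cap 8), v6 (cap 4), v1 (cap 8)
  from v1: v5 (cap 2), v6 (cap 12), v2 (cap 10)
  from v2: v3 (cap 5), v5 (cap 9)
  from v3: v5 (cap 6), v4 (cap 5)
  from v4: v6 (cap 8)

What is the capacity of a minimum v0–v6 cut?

Augment v0→v6: bottleneck 4, flow now 4.
Augment v0→v1→v6: bottleneck 8, flow now 12.
Augment v0→v4→v6: bottleneck 2, flow now 14.
Augment v0→v3→v4→v6: bottleneck 5, flow now 19.
No augmenting path remains; maximum flow = 19.
By max-flow min-cut, the minimum cut capacity equals the max flow.
In the residual graph, reachable from v0: {v0, v2, v3, v5}.
Min-cut edges: v0→v1 (8), v0→v4 (2), v0→v6 (4), v3→v4 (5); capacity 8 + 2 + 4 + 5 = 19.

19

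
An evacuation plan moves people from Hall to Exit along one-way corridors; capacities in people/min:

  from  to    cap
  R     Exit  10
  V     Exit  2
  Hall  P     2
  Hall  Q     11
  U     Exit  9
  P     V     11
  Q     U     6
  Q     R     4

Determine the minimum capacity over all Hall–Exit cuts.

Augment Hall→P→V→Exit: bottleneck 2, flow now 2.
Augment Hall→Q→R→Exit: bottleneck 4, flow now 6.
Augment Hall→Q→U→Exit: bottleneck 6, flow now 12.
No augmenting path remains; maximum flow = 12.
By max-flow min-cut, the minimum cut capacity equals the max flow.
In the residual graph, reachable from Hall: {Hall, Q}.
Min-cut edges: Hall→P (2), Q→R (4), Q→U (6); capacity 2 + 4 + 6 = 12.

12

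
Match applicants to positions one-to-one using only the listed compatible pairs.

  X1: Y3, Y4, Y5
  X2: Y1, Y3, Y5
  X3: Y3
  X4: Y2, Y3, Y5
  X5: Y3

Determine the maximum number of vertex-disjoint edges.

Unit-capacity flow: source→left, listed edges, right→sink; max matching = max flow.
Augmenting path X1→Y3 (+1); matched 1.
Augmenting path X2→Y1 (+1); matched 2.
Augmenting path X4→Y2 (+1); matched 3.
Augmenting path X3→Y3→X1→Y4 (+1); matched 4.
No augmenting path remains; maximum matching = 4.
König certificate: {X1, X2, X4, Y3} is a vertex cover of size 4 (every listed pair touches it), so no matching can be larger.

4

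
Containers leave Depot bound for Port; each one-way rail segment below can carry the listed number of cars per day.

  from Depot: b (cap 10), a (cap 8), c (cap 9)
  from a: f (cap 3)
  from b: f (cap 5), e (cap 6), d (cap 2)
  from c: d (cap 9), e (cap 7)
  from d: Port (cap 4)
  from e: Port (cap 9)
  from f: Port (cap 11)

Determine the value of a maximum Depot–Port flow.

21

Augment Depot→a→f→Port: bottleneck 3, flow now 3.
Augment Depot→b→d→Port: bottleneck 2, flow now 5.
Augment Depot→b→e→Port: bottleneck 6, flow now 11.
Augment Depot→b→f→Port: bottleneck 2, flow now 13.
Augment Depot→c→d→Port: bottleneck 2, flow now 15.
Augment Depot→c→e→Port: bottleneck 3, flow now 18.
Augment Depot→c→d→b→f→Port: bottleneck 2, flow now 20. (uses reverse residual edge)
Augment Depot→c→e→b→f→Port: bottleneck 1, flow now 21. (uses reverse residual edge)
No augmenting path remains; maximum flow = 21.
In the residual graph, reachable from Depot: {Depot, a, b, c, d, e}.
Min-cut edges: a→f (3), b→f (5), d→Port (4), e→Port (9); capacity 3 + 5 + 4 + 9 = 21.
This cut is saturated, so no flow can exceed 21.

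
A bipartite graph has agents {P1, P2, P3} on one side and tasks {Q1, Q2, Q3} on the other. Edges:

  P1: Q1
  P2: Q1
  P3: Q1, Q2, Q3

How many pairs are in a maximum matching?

Unit-capacity flow: source→left, listed edges, right→sink; max matching = max flow.
Augmenting path P1→Q1 (+1); matched 1.
Augmenting path P3→Q2 (+1); matched 2.
No augmenting path remains; maximum matching = 2.
König certificate: {P3, Q1} is a vertex cover of size 2 (every listed pair touches it), so no matching can be larger.

2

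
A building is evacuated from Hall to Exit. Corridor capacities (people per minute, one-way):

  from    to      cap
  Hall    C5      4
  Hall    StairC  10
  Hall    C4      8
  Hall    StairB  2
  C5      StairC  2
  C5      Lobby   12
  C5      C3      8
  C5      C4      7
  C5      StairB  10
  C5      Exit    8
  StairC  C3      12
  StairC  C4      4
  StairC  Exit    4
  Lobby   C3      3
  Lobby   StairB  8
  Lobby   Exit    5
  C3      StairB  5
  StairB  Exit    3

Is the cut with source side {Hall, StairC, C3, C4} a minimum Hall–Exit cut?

Given cut capacity: 4 + 2 + 4 + 5 = 15.
Augment Hall→C5→Exit: bottleneck 4, flow now 4.
Augment Hall→StairC→Exit: bottleneck 4, flow now 8.
Augment Hall→StairB→Exit: bottleneck 2, flow now 10.
Augment Hall→StairC→C3→StairB→Exit: bottleneck 1, flow now 11.
No augmenting path remains; maximum flow = 11.
In the residual graph, reachable from Hall: {Hall, StairC, C3, C4, StairB}.
Min-cut edges: Hall→C5 (4), StairC→Exit (4), StairB→Exit (3); capacity 4 + 4 + 3 = 11.
Cut capacity 15 exceeds the max flow 11, so it is not minimum.

No — its capacity is 15, but the minimum cut has capacity 11.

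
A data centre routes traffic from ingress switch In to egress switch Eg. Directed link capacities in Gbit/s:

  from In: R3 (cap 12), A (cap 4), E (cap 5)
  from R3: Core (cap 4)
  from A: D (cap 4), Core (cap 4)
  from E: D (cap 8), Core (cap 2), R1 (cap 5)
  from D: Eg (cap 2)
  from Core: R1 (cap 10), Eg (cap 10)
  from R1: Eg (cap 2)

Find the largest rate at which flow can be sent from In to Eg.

13

Augment In→R3→Core→Eg: bottleneck 4, flow now 4.
Augment In→A→D→Eg: bottleneck 2, flow now 6.
Augment In→A→Core→Eg: bottleneck 2, flow now 8.
Augment In→E→Core→Eg: bottleneck 2, flow now 10.
Augment In→E→R1→Eg: bottleneck 2, flow now 12.
Augment In→E→D→A→Core→Eg: bottleneck 1, flow now 13. (uses reverse residual edge)
No augmenting path remains; maximum flow = 13.
In the residual graph, reachable from In: {In, R3}.
Min-cut edges: In→A (4), In→E (5), R3→Core (4); capacity 4 + 5 + 4 = 13.
This cut is saturated, so no flow can exceed 13.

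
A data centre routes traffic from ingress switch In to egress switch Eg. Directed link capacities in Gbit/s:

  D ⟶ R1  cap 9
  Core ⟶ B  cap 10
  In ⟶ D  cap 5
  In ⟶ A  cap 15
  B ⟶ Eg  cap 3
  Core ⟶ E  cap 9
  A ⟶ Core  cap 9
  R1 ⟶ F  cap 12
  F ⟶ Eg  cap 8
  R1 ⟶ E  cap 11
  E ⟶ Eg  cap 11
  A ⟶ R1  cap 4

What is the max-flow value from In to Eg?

Augment In→A→R1→E→Eg: bottleneck 4, flow now 4.
Augment In→A→Core→B→Eg: bottleneck 3, flow now 7.
Augment In→A→Core→E→Eg: bottleneck 6, flow now 13.
Augment In→D→R1→E→Eg: bottleneck 1, flow now 14.
Augment In→D→R1→F→Eg: bottleneck 4, flow now 18.
No augmenting path remains; maximum flow = 18.
In the residual graph, reachable from In: {In, A}.
Min-cut edges: In→D (5), A→R1 (4), A→Core (9); capacity 5 + 4 + 9 = 18.
This cut is saturated, so no flow can exceed 18.

18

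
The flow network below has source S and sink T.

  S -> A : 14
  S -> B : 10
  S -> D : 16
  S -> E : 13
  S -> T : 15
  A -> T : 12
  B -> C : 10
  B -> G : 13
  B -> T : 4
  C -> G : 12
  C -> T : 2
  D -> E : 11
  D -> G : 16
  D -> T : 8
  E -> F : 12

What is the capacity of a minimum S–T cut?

Augment S→T: bottleneck 15, flow now 15.
Augment S→A→T: bottleneck 12, flow now 27.
Augment S→B→T: bottleneck 4, flow now 31.
Augment S→D→T: bottleneck 8, flow now 39.
Augment S→B→C→T: bottleneck 2, flow now 41.
No augmenting path remains; maximum flow = 41.
By max-flow min-cut, the minimum cut capacity equals the max flow.
In the residual graph, reachable from S: {S, A, B, C, D, E, F, G}.
Min-cut edges: S→T (15), A→T (12), B→T (4), C→T (2), D→T (8); capacity 15 + 12 + 4 + 2 + 8 = 41.

41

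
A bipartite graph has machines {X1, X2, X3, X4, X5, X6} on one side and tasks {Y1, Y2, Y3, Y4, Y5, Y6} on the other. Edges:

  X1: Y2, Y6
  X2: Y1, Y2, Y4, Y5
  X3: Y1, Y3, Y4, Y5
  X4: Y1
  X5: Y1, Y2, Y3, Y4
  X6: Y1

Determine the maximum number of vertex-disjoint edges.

Unit-capacity flow: source→left, listed edges, right→sink; max matching = max flow.
Augmenting path X1→Y2 (+1); matched 1.
Augmenting path X2→Y1 (+1); matched 2.
Augmenting path X3→Y3 (+1); matched 3.
Augmenting path X5→Y4 (+1); matched 4.
Augmenting path X4→Y1→X2→Y5 (+1); matched 5.
No augmenting path remains; maximum matching = 5.
König certificate: {X1, X2, X3, X5, Y1} is a vertex cover of size 5 (every listed pair touches it), so no matching can be larger.

5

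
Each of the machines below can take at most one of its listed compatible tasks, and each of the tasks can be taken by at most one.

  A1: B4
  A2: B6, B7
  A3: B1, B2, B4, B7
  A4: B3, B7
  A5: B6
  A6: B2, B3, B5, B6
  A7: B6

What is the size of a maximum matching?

6

Unit-capacity flow: source→left, listed edges, right→sink; max matching = max flow.
Augmenting path A1→B4 (+1); matched 1.
Augmenting path A2→B6 (+1); matched 2.
Augmenting path A3→B1 (+1); matched 3.
Augmenting path A4→B3 (+1); matched 4.
Augmenting path A6→B2 (+1); matched 5.
Augmenting path A5→B6→A2→B7 (+1); matched 6.
No augmenting path remains; maximum matching = 6.
König certificate: {A1, A2, A3, A4, A6, B6} is a vertex cover of size 6 (every listed pair touches it), so no matching can be larger.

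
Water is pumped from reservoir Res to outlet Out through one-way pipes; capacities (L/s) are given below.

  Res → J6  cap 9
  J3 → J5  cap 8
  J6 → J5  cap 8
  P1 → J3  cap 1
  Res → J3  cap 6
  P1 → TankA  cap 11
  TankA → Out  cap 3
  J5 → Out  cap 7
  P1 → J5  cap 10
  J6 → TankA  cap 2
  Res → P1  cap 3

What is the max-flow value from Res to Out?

10

Augment Res→J6→J5→Out: bottleneck 7, flow now 7.
Augment Res→J6→TankA→Out: bottleneck 2, flow now 9.
Augment Res→P1→TankA→Out: bottleneck 1, flow now 10.
No augmenting path remains; maximum flow = 10.
In the residual graph, reachable from Res: {Res, J6, P1, J3, J5, TankA}.
Min-cut edges: J5→Out (7), TankA→Out (3); capacity 7 + 3 = 10.
This cut is saturated, so no flow can exceed 10.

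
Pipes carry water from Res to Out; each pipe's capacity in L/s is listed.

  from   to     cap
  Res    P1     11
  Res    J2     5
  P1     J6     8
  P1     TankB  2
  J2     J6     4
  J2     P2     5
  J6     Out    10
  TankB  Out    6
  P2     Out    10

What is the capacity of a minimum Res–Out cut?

15

Augment Res→P1→J6→Out: bottleneck 8, flow now 8.
Augment Res→P1→TankB→Out: bottleneck 2, flow now 10.
Augment Res→J2→J6→Out: bottleneck 2, flow now 12.
Augment Res→J2→P2→Out: bottleneck 3, flow now 15.
No augmenting path remains; maximum flow = 15.
By max-flow min-cut, the minimum cut capacity equals the max flow.
In the residual graph, reachable from Res: {Res, P1}.
Min-cut edges: Res→J2 (5), P1→J6 (8), P1→TankB (2); capacity 5 + 8 + 2 = 15.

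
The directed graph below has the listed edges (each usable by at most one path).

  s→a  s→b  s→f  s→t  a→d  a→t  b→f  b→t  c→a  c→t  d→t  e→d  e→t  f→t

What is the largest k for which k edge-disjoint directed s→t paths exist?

4

Assign every edge capacity 1; by Menger, the answer equals the max flow.
Path s→t (+1); total 1.
Path s→a→t (+1); total 2.
Path s→b→t (+1); total 3.
Path s→f→t (+1); total 4.
No residual s→t path; max flow = 4.
Certifying cut of size 4: {s→a, s→b, s→f, s→t}.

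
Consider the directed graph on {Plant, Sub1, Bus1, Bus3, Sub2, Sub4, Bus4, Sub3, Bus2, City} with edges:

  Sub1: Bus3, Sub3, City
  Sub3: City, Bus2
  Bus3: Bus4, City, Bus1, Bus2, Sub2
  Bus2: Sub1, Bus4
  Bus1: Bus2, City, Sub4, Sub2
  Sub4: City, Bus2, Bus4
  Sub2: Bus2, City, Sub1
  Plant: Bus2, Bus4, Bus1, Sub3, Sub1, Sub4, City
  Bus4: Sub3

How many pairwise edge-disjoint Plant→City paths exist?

Assign every edge capacity 1; by Menger, the answer equals the max flow.
Path Plant→City (+1); total 1.
Path Plant→Sub1→City (+1); total 2.
Path Plant→Bus1→City (+1); total 3.
Path Plant→Sub4→City (+1); total 4.
Path Plant→Sub3→City (+1); total 5.
Path Plant→Bus2→Sub1→Bus3→City (+1); total 6.
No residual Plant→City path; max flow = 6.
Certifying cut of size 6: {Bus2→Sub1, Plant→Bus1, Plant→City, Plant→Sub1, Plant→Sub4, Sub3→City}.

6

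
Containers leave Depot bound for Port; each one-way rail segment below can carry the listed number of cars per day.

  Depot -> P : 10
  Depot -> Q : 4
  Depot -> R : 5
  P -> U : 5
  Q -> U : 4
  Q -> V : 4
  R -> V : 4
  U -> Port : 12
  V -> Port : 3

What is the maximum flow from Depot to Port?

12

Augment Depot→P→U→Port: bottleneck 5, flow now 5.
Augment Depot→Q→U→Port: bottleneck 4, flow now 9.
Augment Depot→R→V→Port: bottleneck 3, flow now 12.
No augmenting path remains; maximum flow = 12.
In the residual graph, reachable from Depot: {Depot, P, R, V}.
Min-cut edges: Depot→Q (4), P→U (5), V→Port (3); capacity 4 + 5 + 3 = 12.
This cut is saturated, so no flow can exceed 12.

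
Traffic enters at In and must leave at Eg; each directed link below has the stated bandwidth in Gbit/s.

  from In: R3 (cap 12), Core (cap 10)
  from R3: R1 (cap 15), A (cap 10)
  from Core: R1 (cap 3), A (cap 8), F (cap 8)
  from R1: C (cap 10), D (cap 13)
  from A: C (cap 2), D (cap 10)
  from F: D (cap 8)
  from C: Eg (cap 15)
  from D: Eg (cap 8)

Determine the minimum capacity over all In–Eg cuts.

Augment In→R3→R1→C→Eg: bottleneck 10, flow now 10.
Augment In→R3→R1→D→Eg: bottleneck 2, flow now 12.
Augment In→Core→R1→D→Eg: bottleneck 3, flow now 15.
Augment In→Core→A→C→Eg: bottleneck 2, flow now 17.
Augment In→Core→A→D→Eg: bottleneck 3, flow now 20.
No augmenting path remains; maximum flow = 20.
By max-flow min-cut, the minimum cut capacity equals the max flow.
In the residual graph, reachable from In: {In, R3, Core, R1, A, F, D}.
Min-cut edges: R1→C (10), A→C (2), D→Eg (8); capacity 10 + 2 + 8 = 20.

20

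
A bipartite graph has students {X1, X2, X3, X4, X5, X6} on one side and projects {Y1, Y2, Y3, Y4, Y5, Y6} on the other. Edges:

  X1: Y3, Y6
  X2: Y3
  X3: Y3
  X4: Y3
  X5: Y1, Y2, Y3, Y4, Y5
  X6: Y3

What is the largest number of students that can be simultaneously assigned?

3

Unit-capacity flow: source→left, listed edges, right→sink; max matching = max flow.
Augmenting path X1→Y3 (+1); matched 1.
Augmenting path X5→Y1 (+1); matched 2.
Augmenting path X2→Y3→X1→Y6 (+1); matched 3.
No augmenting path remains; maximum matching = 3.
König certificate: {X1, X5, Y3} is a vertex cover of size 3 (every listed pair touches it), so no matching can be larger.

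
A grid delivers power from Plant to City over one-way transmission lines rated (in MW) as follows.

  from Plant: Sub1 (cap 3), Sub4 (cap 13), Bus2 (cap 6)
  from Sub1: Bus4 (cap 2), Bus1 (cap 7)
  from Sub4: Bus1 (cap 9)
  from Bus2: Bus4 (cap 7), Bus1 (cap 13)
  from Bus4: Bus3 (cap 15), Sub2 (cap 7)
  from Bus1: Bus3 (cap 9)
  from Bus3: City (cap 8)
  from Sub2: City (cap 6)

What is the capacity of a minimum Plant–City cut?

Augment Plant→Sub1→Bus4→Bus3→City: bottleneck 2, flow now 2.
Augment Plant→Sub1→Bus1→Bus3→City: bottleneck 1, flow now 3.
Augment Plant→Sub4→Bus1→Bus3→City: bottleneck 5, flow now 8.
Augment Plant→Bus2→Bus4→Sub2→City: bottleneck 6, flow now 14.
No augmenting path remains; maximum flow = 14.
By max-flow min-cut, the minimum cut capacity equals the max flow.
In the residual graph, reachable from Plant: {Plant, Sub1, Sub4, Bus2, Bus4, Bus1, Bus3, Sub2}.
Min-cut edges: Bus3→City (8), Sub2→City (6); capacity 8 + 6 = 14.

14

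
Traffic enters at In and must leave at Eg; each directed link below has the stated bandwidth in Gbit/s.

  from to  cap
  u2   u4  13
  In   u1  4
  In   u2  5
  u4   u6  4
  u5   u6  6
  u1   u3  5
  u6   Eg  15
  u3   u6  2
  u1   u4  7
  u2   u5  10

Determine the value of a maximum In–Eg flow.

Augment In→u1→u3→u6→Eg: bottleneck 2, flow now 2.
Augment In→u1→u4→u6→Eg: bottleneck 2, flow now 4.
Augment In→u2→u4→u6→Eg: bottleneck 2, flow now 6.
Augment In→u2→u5→u6→Eg: bottleneck 3, flow now 9.
No augmenting path remains; maximum flow = 9.
In the residual graph, reachable from In: {In}.
Min-cut edges: In→u1 (4), In→u2 (5); capacity 4 + 5 = 9.
This cut is saturated, so no flow can exceed 9.

9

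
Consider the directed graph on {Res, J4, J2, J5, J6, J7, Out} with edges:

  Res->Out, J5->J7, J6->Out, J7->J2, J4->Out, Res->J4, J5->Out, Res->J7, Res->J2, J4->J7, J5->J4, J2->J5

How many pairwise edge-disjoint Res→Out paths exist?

Assign every edge capacity 1; by Menger, the answer equals the max flow.
Path Res→Out (+1); total 1.
Path Res→J4→Out (+1); total 2.
Path Res→J2→J5→Out (+1); total 3.
No residual Res→Out path; max flow = 3.
Certifying cut of size 3: {J2→J5, Res→J4, Res→Out}.

3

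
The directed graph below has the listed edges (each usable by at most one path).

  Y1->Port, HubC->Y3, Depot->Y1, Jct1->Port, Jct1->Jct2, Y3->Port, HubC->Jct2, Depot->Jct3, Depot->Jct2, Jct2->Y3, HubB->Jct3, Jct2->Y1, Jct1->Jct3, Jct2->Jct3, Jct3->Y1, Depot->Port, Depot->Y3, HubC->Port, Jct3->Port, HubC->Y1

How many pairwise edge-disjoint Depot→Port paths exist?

Assign every edge capacity 1; by Menger, the answer equals the max flow.
Path Depot→Port (+1); total 1.
Path Depot→Y3→Port (+1); total 2.
Path Depot→Jct3→Port (+1); total 3.
Path Depot→Y1→Port (+1); total 4.
No residual Depot→Port path; max flow = 4.
Certifying cut of size 4: {Depot→Port, Jct3→Port, Y1→Port, Y3→Port}.

4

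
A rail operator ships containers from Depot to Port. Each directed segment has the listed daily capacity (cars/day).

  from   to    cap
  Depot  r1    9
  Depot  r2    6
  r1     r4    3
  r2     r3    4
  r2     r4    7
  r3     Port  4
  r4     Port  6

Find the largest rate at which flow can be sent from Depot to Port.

9

Augment Depot→r1→r4→Port: bottleneck 3, flow now 3.
Augment Depot→r2→r3→Port: bottleneck 4, flow now 7.
Augment Depot→r2→r4→Port: bottleneck 2, flow now 9.
No augmenting path remains; maximum flow = 9.
In the residual graph, reachable from Depot: {Depot, r1}.
Min-cut edges: Depot→r2 (6), r1→r4 (3); capacity 6 + 3 = 9.
This cut is saturated, so no flow can exceed 9.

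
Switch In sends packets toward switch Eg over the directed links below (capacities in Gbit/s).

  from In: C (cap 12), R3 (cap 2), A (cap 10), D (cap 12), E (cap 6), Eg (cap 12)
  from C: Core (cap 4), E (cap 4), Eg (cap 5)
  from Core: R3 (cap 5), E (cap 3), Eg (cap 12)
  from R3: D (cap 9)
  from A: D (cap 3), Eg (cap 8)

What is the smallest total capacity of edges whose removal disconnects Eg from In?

Augment In→Eg: bottleneck 12, flow now 12.
Augment In→C→Eg: bottleneck 5, flow now 17.
Augment In→A→Eg: bottleneck 8, flow now 25.
Augment In→C→Core→Eg: bottleneck 4, flow now 29.
No augmenting path remains; maximum flow = 29.
By max-flow min-cut, the minimum cut capacity equals the max flow.
In the residual graph, reachable from In: {In, C, R3, A, D, E}.
Min-cut edges: In→Eg (12), C→Core (4), C→Eg (5), A→Eg (8); capacity 12 + 4 + 5 + 8 = 29.

29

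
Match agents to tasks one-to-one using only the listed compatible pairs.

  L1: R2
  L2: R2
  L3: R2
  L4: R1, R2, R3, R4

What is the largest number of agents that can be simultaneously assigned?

2

Unit-capacity flow: source→left, listed edges, right→sink; max matching = max flow.
Augmenting path L1→R2 (+1); matched 1.
Augmenting path L4→R1 (+1); matched 2.
No augmenting path remains; maximum matching = 2.
König certificate: {L4, R2} is a vertex cover of size 2 (every listed pair touches it), so no matching can be larger.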